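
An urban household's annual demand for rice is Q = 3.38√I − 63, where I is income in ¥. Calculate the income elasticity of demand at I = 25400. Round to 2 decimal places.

At I = 25400: Q = 475.683.
dQ/dI = 3.38/(2√I) = 0.010604 at this income.
η = (dQ/dI)·(I/Q) = 0.010604 × (25400/475.683) = 0.57.

0.57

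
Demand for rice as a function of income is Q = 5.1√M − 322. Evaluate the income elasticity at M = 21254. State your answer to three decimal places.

0.882

At M = 21254: Q = 421.516.
dQ/dM = 5.1/(2√M) = 0.0174912 at this income.
η = (dQ/dM)·(M/Q) = 0.0174912 × (21254/421.516) = 0.882.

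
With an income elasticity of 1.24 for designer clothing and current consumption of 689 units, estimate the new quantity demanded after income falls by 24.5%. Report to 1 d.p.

%ΔQ ≈ η × %ΔI = 1.24 × (-24.5%) = -30.38%.
New Q ≈ 689 × (1 − 0.3038) = 479.7.

479.7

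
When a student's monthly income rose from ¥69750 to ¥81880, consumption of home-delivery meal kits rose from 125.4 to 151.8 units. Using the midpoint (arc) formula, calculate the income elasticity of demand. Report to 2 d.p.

ΔQ = 151.8 − 125.4 = 26.4; midpoint Q̄ = (125.4 + 151.8)/2 = 138.6.
ΔI = 81880 − 69750 = 12130; midpoint Ī = (69750 + 81880)/2 = 75815.
η = (ΔQ/Q̄) ÷ (ΔI/Ī) = (26.4/138.6) ÷ (12130/75815) = 1.19.

1.19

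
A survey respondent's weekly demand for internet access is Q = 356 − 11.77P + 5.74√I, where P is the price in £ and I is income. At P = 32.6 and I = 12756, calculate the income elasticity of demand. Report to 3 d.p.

0.522

At P = 32.6, I = 12756: Q = 620.588.
Holding P constant, ∂Q/∂I = 5.74/(2√I) = 0.0254112.
η_I = (∂Q/∂I)·(I/Q) = 0.0254112 × (12756/620.588) = 0.522.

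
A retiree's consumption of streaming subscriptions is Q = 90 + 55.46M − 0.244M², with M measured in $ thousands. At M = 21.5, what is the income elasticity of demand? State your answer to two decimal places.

0.83

At M = 21.5: Q = 1169.6010.
dQ/dM = 55.46 − 0.488M = 44.96800.
η = (dQ/dM)·(M/Q) = 44.96800 × (21.5/1169.6010) = 0.83.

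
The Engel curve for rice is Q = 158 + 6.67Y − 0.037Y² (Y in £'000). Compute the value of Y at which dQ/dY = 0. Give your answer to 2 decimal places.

90.14

dQ/dY = 6.67 − 0.074Y.
The good is inferior where dQ/dY < 0. Setting dQ/dY = 0 gives Y = 6.67 / 0.074 = 90.14.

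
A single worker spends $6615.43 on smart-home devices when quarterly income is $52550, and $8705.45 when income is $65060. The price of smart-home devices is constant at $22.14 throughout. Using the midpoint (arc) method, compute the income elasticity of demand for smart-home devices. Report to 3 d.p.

With a constant price, Q₁ = 6615.43/22.14 = 298.800 and Q₂ = 8705.45/22.14 = 393.200 (equivalently, work directly with expenditure since P cancels).
Midpoint %ΔQ = (8705.45 − 6615.43)/7660.44 = 0.27283; midpoint %ΔI = (65060 − 52550)/58805 = 0.21274.
η = 0.27283 / 0.21274 = 1.282.

1.282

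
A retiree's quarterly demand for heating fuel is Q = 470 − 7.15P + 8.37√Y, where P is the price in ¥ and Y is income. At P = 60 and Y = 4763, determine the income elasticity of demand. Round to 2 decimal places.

0.47

At P = 60, Y = 4763: Q = 618.651.
Holding P constant, ∂Q/∂Y = 8.37/(2√Y) = 0.0606394.
η_Y = (∂Q/∂Y)·(Y/Q) = 0.0606394 × (4763/618.651) = 0.47.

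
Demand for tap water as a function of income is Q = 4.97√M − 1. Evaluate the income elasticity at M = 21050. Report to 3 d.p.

At M = 21050: Q = 720.078.
dQ/dM = 4.97/(2√M) = 0.0171278 at this income.
η = (dQ/dM)·(M/Q) = 0.0171278 × (21050/720.078) = 0.501.

0.501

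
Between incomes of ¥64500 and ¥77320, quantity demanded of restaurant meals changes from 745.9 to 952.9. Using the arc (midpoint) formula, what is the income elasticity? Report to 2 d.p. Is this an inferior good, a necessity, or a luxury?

1.35 (luxury)

ΔQ = 952.9 − 745.9 = 207; midpoint Q̄ = (745.9 + 952.9)/2 = 849.4.
ΔI = 77320 − 64500 = 12820; midpoint Ī = (64500 + 77320)/2 = 70910.
η = (ΔQ/Q̄) ÷ (ΔI/Ī) = (207/849.4) ÷ (12820/70910) = 1.35.
η > 1 ⇒ luxury.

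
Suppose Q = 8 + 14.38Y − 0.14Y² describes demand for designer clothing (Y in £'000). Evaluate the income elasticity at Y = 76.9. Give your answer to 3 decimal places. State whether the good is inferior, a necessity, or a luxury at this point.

At Y = 76.9: Q = 285.9166.
dQ/dY = 14.38 − 0.28Y = -7.15200.
η = (dQ/dY)·(Y/Q) = -7.15200 × (76.9/285.9166) = -1.924.
η < 0 ⇒ inferior good.

-1.924 (inferior good)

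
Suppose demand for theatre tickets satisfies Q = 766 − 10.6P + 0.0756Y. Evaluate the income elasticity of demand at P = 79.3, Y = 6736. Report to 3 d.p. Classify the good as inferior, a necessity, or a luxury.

At P = 79.3, Y = 6736: Q = 434.662.
Holding P constant, ∂Q/∂Y = 0.0756.
η_Y = (∂Q/∂Y)·(Y/Q) = 0.0756 × (6736/434.662) = 1.172.
Since η > 1, this is a luxury.

1.172 (luxury)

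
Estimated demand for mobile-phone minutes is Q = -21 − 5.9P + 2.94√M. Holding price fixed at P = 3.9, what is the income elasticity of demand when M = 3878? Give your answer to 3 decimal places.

At P = 3.9, M = 3878: Q = 139.074.
Holding P constant, ∂Q/∂M = 2.94/(2√M) = 0.0236055.
η_M = (∂Q/∂M)·(M/Q) = 0.0236055 × (3878/139.074) = 0.658.

0.658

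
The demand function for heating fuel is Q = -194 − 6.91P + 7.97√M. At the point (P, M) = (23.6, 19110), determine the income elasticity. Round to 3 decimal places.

At P = 23.6, M = 19110: Q = 744.688.
Holding P constant, ∂Q/∂M = 7.97/(2√M) = 0.0288269.
η_M = (∂Q/∂M)·(M/Q) = 0.0288269 × (19110/744.688) = 0.740.

0.740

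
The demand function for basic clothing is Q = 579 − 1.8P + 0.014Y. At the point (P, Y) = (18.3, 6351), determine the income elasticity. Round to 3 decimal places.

At P = 18.3, Y = 6351: Q = 634.974.
Holding P constant, ∂Q/∂Y = 0.014.
η_Y = (∂Q/∂Y)·(Y/Q) = 0.014 × (6351/634.974) = 0.140.

0.140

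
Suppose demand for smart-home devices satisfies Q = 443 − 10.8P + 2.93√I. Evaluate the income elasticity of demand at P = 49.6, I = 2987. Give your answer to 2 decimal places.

1.19

At P = 49.6, I = 2987: Q = 67.455.
Holding P constant, ∂Q/∂I = 2.93/(2√I) = 0.0268053.
η_I = (∂Q/∂I)·(I/Q) = 0.0268053 × (2987/67.455) = 1.19.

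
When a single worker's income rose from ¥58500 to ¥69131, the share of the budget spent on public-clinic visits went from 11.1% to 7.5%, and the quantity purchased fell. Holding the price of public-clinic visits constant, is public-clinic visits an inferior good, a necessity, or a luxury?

Quantity demanded falls as income rises, so η < 0.

inferior good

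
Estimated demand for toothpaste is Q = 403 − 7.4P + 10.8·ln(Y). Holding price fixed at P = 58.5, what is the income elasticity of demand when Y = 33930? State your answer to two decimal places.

At P = 58.5, Y = 33930: Q = 82.766.
Holding P constant, ∂Q/∂Y = 10.8/Y = 0.000318302.
η_Y = (∂Q/∂Y)·(Y/Q) = 0.000318302 × (33930/82.766) = 0.13.

0.13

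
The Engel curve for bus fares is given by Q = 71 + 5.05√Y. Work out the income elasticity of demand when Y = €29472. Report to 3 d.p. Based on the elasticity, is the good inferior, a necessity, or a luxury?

0.462 (necessity)

At Y = 29472: Q = 937.954.
dQ/dY = 5.05/(2√Y) = 0.0147081 at this income.
η = (dQ/dY)·(Y/Q) = 0.0147081 × (29472/937.954) = 0.462.
Since 0 < η < 1, the good is a necessity.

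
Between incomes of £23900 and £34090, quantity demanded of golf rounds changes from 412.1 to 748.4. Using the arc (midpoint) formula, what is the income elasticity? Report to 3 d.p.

ΔQ = 748.4 − 412.1 = 336.3; midpoint Q̄ = (412.1 + 748.4)/2 = 580.25.
ΔI = 34090 − 23900 = 10190; midpoint Ī = (23900 + 34090)/2 = 28995.
η = (ΔQ/Q̄) ÷ (ΔI/Ī) = (336.3/580.25) ÷ (10190/28995) = 1.649.

1.649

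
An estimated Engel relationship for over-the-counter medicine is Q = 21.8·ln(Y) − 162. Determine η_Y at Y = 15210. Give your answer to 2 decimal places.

At Y = 15210: Q = 47.928.
dQ/dY = 21.8/Y = 0.00143327 at this income.
η = (dQ/dY)·(Y/Q) = 0.00143327 × (15210/47.928) = 0.45.

0.45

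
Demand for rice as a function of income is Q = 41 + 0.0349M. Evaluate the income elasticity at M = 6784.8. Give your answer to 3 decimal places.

0.852

At M = 6784.8: Q = 277.790.
dQ/dM = 0.0349.
η = (dQ/dM)·(M/Q) = 0.0349 × (6784.8/277.790) = 0.852.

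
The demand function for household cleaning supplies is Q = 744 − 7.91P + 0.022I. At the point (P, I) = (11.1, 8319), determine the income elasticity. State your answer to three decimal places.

At P = 11.1, I = 8319: Q = 839.217.
Holding P constant, ∂Q/∂I = 0.022.
η_I = (∂Q/∂I)·(I/Q) = 0.022 × (8319/839.217) = 0.218.

0.218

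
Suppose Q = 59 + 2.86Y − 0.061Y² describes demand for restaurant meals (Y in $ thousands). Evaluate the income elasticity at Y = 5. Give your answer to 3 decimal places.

0.157

At Y = 5: Q = 71.7750.
dQ/dY = 2.86 − 0.122Y = 2.25000.
η = (dQ/dY)·(Y/Q) = 2.25000 × (5/71.7750) = 0.157.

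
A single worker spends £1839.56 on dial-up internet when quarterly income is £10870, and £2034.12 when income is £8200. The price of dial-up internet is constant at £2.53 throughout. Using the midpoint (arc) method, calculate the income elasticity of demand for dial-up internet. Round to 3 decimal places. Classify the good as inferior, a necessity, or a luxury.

With a constant price, Q₁ = 1839.56/2.53 = 727.099 and Q₂ = 2034.12/2.53 = 804.000 (equivalently, work directly with expenditure since P cancels).
Midpoint %ΔQ = (2034.12 − 1839.56)/1936.84 = 0.10045; midpoint %ΔI = (8200 − 10870)/9535 = -0.28002.
η = 0.10045 / -0.28002 = -0.359.
η < 0 ⇒ inferior good.

-0.359 (inferior good)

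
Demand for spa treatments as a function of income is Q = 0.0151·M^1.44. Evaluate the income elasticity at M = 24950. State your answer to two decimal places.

For Q = A·M^β the income elasticity is constant and equal to β.
Here β = 1.44, so η = 1.44.

1.44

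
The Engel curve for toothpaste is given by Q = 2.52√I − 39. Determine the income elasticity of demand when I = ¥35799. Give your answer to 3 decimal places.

At I = 35799: Q = 437.800.
dQ/dI = 2.52/(2√I) = 0.0066594 at this income.
η = (dQ/dI)·(I/Q) = 0.0066594 × (35799/437.800) = 0.545.

0.545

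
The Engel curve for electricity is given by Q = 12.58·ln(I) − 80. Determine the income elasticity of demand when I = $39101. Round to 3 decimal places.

0.237

At I = 39101: Q = 53.020.
dQ/dI = 12.58/I = 0.000321731 at this income.
η = (dQ/dI)·(I/Q) = 0.000321731 × (39101/53.020) = 0.237.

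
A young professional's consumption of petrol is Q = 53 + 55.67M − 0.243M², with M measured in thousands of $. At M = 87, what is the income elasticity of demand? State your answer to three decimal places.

At M = 87: Q = 3057.0230.
dQ/dM = 55.67 − 0.486M = 13.38800.
η = (dQ/dM)·(M/Q) = 13.38800 × (87/3057.0230) = 0.381.

0.381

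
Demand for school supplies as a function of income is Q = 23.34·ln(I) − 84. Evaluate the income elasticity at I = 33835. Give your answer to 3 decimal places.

At I = 33835: Q = 159.419.
dQ/dI = 23.34/I = 0.000689818 at this income.
η = (dQ/dI)·(I/Q) = 0.000689818 × (33835/159.419) = 0.146.

0.146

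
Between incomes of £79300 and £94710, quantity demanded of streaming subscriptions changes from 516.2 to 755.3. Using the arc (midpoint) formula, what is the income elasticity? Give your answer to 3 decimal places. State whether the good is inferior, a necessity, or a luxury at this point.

ΔQ = 755.3 − 516.2 = 239.1; midpoint Q̄ = (516.2 + 755.3)/2 = 635.75.
ΔI = 94710 − 79300 = 15410; midpoint Ī = (79300 + 94710)/2 = 87005.
η = (ΔQ/Q̄) ÷ (ΔI/Ī) = (239.1/635.75) ÷ (15410/87005) = 2.123.
η > 1 ⇒ luxury.

2.123 (luxury)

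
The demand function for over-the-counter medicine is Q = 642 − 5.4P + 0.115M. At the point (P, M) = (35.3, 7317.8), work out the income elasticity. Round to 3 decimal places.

At P = 35.3, M = 7317.8: Q = 1292.927.
Holding P constant, ∂Q/∂M = 0.115.
η_M = (∂Q/∂M)·(M/Q) = 0.115 × (7317.8/1292.927) = 0.651.

0.651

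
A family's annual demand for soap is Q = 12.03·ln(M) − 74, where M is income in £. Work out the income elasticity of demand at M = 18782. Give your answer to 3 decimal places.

0.271

At M = 18782: Q = 44.383.
dQ/dM = 12.03/M = 0.000640507 at this income.
η = (dQ/dM)·(M/Q) = 0.000640507 × (18782/44.383) = 0.271.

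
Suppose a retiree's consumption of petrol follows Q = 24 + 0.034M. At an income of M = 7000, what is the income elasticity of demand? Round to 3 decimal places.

At M = 7000: Q = 262.000.
dQ/dM = 0.034.
η = (dQ/dM)·(M/Q) = 0.034 × (7000/262.000) = 0.908.

0.908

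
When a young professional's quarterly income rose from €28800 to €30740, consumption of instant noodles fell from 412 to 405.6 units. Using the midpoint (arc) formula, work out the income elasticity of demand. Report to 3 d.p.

-0.240

ΔQ = 405.6 − 412 = -6.4; midpoint Q̄ = (412 + 405.6)/2 = 408.8.
ΔI = 30740 − 28800 = 1940; midpoint Ī = (28800 + 30740)/2 = 29770.
η = (ΔQ/Q̄) ÷ (ΔI/Ī) = (-6.4/408.8) ÷ (1940/29770) = -0.240.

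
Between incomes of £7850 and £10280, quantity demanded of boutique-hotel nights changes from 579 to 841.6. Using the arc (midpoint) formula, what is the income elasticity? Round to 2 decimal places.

1.38

ΔQ = 841.6 − 579 = 262.6; midpoint Q̄ = (579 + 841.6)/2 = 710.3.
ΔI = 10280 − 7850 = 2430; midpoint Ī = (7850 + 10280)/2 = 9065.
η = (ΔQ/Q̄) ÷ (ΔI/Ī) = (262.6/710.3) ÷ (2430/9065) = 1.38.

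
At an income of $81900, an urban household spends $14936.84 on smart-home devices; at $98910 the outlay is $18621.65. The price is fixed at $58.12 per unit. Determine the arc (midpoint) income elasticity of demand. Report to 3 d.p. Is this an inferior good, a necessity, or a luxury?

1.167 (luxury)

With a constant price, Q₁ = 14936.84/58.12 = 257.000 and Q₂ = 18621.65/58.12 = 320.400 (equivalently, work directly with expenditure since P cancels).
Midpoint %ΔQ = (18621.65 − 14936.84)/16779.25 = 0.21961; midpoint %ΔI = (98910 − 81900)/90405 = 0.18815.
η = 0.21961 / 0.18815 = 1.167.
η > 1 ⇒ luxury.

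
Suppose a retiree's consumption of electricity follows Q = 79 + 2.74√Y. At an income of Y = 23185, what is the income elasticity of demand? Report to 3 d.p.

0.420

At Y = 23185: Q = 496.209.
dQ/dY = 2.74/(2√Y) = 0.0089974 at this income.
η = (dQ/dY)·(Y/Q) = 0.0089974 × (23185/496.209) = 0.420.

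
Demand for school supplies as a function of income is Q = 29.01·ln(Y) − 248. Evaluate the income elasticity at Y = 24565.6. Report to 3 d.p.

At Y = 24565.6: Q = 45.265.
dQ/dY = 29.01/Y = 0.00118092 at this income.
η = (dQ/dY)·(Y/Q) = 0.00118092 × (24565.6/45.265) = 0.641.

0.641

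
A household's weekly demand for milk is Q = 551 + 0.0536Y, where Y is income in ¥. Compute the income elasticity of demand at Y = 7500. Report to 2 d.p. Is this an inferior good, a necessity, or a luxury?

0.42 (necessity)

At Y = 7500: Q = 953.000.
dQ/dY = 0.0536.
η = (dQ/dY)·(Y/Q) = 0.0536 × (7500/953.000) = 0.42.
Since 0 < η < 1, the good is a necessity.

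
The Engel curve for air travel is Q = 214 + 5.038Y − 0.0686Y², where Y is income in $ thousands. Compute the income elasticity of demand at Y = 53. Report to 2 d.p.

-0.41

At Y = 53: Q = 288.3166.
dQ/dY = 5.038 − 0.1372Y = -2.23360.
η = (dQ/dY)·(Y/Q) = -2.23360 × (53/288.3166) = -0.41.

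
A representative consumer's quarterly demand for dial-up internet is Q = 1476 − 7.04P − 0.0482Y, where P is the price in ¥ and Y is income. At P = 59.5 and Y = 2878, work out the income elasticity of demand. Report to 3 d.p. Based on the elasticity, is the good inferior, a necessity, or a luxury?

At P = 59.5, Y = 2878: Q = 918.400.
Holding P constant, ∂Q/∂Y = −0.0482.
η_Y = (∂Q/∂Y)·(Y/Q) = -0.0482 × (2878/918.400) = -0.151.
Since η < 0, this is an inferior good.

-0.151 (inferior good)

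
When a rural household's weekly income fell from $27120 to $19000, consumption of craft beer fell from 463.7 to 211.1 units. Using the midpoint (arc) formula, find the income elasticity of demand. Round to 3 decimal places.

ΔQ = 211.1 − 463.7 = -252.6; midpoint Q̄ = (463.7 + 211.1)/2 = 337.4.
ΔI = 19000 − 27120 = -8120; midpoint Ī = (27120 + 19000)/2 = 23060.
η = (ΔQ/Q̄) ÷ (ΔI/Ī) = (-252.6/337.4) ÷ (-8120/23060) = 2.126.

2.126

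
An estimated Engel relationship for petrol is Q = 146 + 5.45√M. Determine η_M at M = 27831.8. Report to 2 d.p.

At M = 27831.8: Q = 1055.216.
dQ/dM = 5.45/(2√M) = 0.0163341 at this income.
η = (dQ/dM)·(M/Q) = 0.0163341 × (27831.8/1055.216) = 0.43.

0.43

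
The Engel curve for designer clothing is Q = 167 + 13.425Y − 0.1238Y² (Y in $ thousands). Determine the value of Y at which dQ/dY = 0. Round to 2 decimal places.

dQ/dY = 13.425 − 0.2476Y.
The good is inferior where dQ/dY < 0. Setting dQ/dY = 0 gives Y = 13.425 / 0.2476 = 54.22.

54.22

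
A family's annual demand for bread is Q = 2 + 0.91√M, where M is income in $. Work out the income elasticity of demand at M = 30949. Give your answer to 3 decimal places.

At M = 30949: Q = 162.090.
dQ/dM = 0.91/(2√M) = 0.00258635 at this income.
η = (dQ/dM)·(M/Q) = 0.00258635 × (30949/162.090) = 0.494.

0.494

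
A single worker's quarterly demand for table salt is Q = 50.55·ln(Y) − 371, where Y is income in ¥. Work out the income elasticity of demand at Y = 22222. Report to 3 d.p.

0.375

At Y = 22222: Q = 134.947.
dQ/dY = 50.55/Y = 0.00227477 at this income.
η = (dQ/dY)·(Y/Q) = 0.00227477 × (22222/134.947) = 0.375.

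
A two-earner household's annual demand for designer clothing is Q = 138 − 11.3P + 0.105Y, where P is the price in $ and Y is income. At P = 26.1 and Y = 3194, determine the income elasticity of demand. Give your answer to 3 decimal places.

At P = 26.1, Y = 3194: Q = 178.440.
Holding P constant, ∂Q/∂Y = 0.105.
η_Y = (∂Q/∂Y)·(Y/Q) = 0.105 × (3194/178.440) = 1.879.

1.879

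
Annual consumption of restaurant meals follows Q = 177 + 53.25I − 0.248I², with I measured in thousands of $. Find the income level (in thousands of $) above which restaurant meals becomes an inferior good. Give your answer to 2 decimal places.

dQ/dI = 53.25 − 0.496I.
The good is inferior where dQ/dI < 0. Setting dQ/dI = 0 gives I = 53.25 / 0.496 = 107.36.

107.36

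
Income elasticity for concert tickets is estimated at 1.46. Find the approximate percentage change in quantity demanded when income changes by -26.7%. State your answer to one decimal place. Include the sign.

-39.0%

%ΔQ ≈ η × %ΔI = 1.46 × (-26.7%) = -39.0%.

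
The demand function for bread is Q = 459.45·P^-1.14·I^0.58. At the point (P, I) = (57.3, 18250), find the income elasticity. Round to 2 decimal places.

For a multiplicative demand Q = A·P^α·I^β, the income elasticity is β everywhere.
Here β = 0.58, so η = 0.58.

0.58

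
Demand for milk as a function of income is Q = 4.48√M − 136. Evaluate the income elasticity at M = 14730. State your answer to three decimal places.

0.667

At M = 14730: Q = 407.725.
dQ/dM = 4.48/(2√M) = 0.0184564 at this income.
η = (dQ/dM)·(M/Q) = 0.0184564 × (14730/407.725) = 0.667.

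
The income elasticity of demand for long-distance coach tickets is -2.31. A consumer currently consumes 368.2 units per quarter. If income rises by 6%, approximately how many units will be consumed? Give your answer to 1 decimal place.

%ΔQ ≈ η × %ΔI = -2.31 × 6% = -13.86%.
New Q ≈ 368.2 × (1 − 0.1386) = 317.2.

317.2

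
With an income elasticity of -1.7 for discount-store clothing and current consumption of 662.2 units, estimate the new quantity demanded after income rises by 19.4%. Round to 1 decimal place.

%ΔQ ≈ η × %ΔI = -1.7 × 19.4% = -32.98%.
New Q ≈ 662.2 × (1 − 0.3298) = 443.8.

443.8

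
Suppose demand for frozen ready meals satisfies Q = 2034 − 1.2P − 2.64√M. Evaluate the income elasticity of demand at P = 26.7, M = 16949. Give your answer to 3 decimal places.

At P = 26.7, M = 16949: Q = 1658.263.
Holding P constant, ∂Q/∂M = -2.64/(2√M) = -0.0101392.
η_M = (∂Q/∂M)·(M/Q) = -0.0101392 × (16949/1658.263) = -0.104.

-0.104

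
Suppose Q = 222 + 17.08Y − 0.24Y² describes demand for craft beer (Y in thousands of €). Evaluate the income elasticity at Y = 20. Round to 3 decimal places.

0.320

At Y = 20: Q = 467.6000.
dQ/dY = 17.08 − 0.48Y = 7.48000.
η = (dQ/dY)·(Y/Q) = 7.48000 × (20/467.6000) = 0.320.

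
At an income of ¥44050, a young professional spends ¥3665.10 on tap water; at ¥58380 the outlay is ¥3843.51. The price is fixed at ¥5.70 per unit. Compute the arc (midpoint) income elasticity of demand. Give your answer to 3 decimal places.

With a constant price, Q₁ = 3665.10/5.70 = 643.000 and Q₂ = 3843.51/5.70 = 674.300 (equivalently, work directly with expenditure since P cancels).
Midpoint %ΔQ = (3843.51 − 3665.10)/3754.31 = 0.04752; midpoint %ΔI = (58380 − 44050)/51215 = 0.27980.
η = 0.04752 / 0.27980 = 0.170.

0.170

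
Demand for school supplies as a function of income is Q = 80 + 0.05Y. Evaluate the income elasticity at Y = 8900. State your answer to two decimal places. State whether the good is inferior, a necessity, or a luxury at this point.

At Y = 8900: Q = 525.000.
dQ/dY = 0.05.
η = (dQ/dY)·(Y/Q) = 0.05 × (8900/525.000) = 0.85.
Since 0 < η < 1, the good is a necessity.

0.85 (necessity)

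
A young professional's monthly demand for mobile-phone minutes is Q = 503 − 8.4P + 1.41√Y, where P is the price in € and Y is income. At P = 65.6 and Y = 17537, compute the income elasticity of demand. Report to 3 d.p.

At P = 65.6, Y = 17537: Q = 138.683.
Holding P constant, ∂Q/∂Y = 1.41/(2√Y) = 0.00532367.
η_Y = (∂Q/∂Y)·(Y/Q) = 0.00532367 × (17537/138.683) = 0.673.

0.673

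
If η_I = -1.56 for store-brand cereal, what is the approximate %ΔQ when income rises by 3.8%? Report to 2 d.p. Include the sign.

%ΔQ ≈ η × %ΔI = -1.56 × 3.8% = -5.93%.

-5.93%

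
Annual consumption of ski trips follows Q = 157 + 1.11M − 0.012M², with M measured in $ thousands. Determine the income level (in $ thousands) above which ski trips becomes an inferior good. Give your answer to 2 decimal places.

46.25

dQ/dM = 1.11 − 0.024M.
The good is inferior where dQ/dM < 0. Setting dQ/dM = 0 gives M = 1.11 / 0.024 = 46.25.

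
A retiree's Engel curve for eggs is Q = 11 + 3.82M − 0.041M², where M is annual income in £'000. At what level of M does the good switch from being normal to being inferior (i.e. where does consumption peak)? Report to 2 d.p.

46.59

dQ/dM = 3.82 − 0.082M.
The good is inferior where dQ/dM < 0. Setting dQ/dM = 0 gives M = 3.82 / 0.082 = 46.59.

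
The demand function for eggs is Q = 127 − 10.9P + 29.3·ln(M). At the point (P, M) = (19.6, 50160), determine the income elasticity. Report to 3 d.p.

0.127

At P = 19.6, M = 50160: Q = 230.473.
Holding P constant, ∂Q/∂M = 29.3/M = 0.000584131.
η_M = (∂Q/∂M)·(M/Q) = 0.000584131 × (50160/230.473) = 0.127.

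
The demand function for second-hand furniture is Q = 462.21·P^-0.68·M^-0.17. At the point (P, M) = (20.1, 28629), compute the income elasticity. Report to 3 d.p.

For a multiplicative demand Q = A·P^α·M^β, the income elasticity is β everywhere.
Here β = -0.17, so η = -0.170.

-0.170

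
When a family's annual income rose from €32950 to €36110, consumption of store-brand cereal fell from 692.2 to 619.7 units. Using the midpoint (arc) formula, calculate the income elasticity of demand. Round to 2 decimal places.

ΔQ = 619.7 − 692.2 = -72.5; midpoint Q̄ = (692.2 + 619.7)/2 = 655.95.
ΔI = 36110 − 32950 = 3160; midpoint Ī = (32950 + 36110)/2 = 34530.
η = (ΔQ/Q̄) ÷ (ΔI/Ī) = (-72.5/655.95) ÷ (3160/34530) = -1.21.

-1.21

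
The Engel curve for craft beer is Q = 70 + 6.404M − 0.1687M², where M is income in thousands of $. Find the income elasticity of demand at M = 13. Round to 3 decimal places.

0.210

At M = 13: Q = 124.7417.
dQ/dM = 6.404 − 0.3374M = 2.01780.
η = (dQ/dM)·(M/Q) = 2.01780 × (13/124.7417) = 0.210.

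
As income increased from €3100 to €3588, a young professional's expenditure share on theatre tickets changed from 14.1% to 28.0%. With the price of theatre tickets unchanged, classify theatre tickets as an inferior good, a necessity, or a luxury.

The budget share rises as income rises, so η > 1.

luxury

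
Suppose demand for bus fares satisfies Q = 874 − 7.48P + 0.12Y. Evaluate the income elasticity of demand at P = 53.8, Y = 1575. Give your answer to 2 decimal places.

0.29

At P = 53.8, Y = 1575: Q = 660.576.
Holding P constant, ∂Q/∂Y = 0.12.
η_Y = (∂Q/∂Y)·(Y/Q) = 0.12 × (1575/660.576) = 0.29.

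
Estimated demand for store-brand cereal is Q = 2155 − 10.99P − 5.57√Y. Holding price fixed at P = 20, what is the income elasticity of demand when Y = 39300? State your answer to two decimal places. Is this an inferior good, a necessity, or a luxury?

-0.66 (inferior good)

At P = 20, Y = 39300: Q = 830.991.
Holding P constant, ∂Q/∂Y = -5.57/(2√Y) = -0.0140485.
η_Y = (∂Q/∂Y)·(Y/Q) = -0.0140485 × (39300/830.991) = -0.66.
Since η < 0, this is an inferior good.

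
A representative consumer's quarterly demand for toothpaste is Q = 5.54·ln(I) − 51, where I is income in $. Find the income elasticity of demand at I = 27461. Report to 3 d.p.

At I = 27461: Q = 5.622.
dQ/dI = 5.54/I = 0.000201741 at this income.
η = (dQ/dI)·(I/Q) = 0.000201741 × (27461/5.622) = 0.985.

0.985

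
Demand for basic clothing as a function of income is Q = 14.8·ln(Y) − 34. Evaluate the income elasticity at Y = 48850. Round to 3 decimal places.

At Y = 48850: Q = 125.788.
dQ/dY = 14.8/Y = 0.000302968 at this income.
η = (dQ/dY)·(Y/Q) = 0.000302968 × (48850/125.788) = 0.118.

0.118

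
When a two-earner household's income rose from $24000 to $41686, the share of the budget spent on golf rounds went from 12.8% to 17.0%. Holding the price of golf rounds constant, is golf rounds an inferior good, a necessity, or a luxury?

luxury

The budget share rises as income rises, so η > 1.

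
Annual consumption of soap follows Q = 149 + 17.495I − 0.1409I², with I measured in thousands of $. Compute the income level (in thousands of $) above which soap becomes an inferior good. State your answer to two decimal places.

dQ/dI = 17.495 − 0.2818I.
The good is inferior where dQ/dI < 0. Setting dQ/dI = 0 gives I = 17.495 / 0.2818 = 62.08.

62.08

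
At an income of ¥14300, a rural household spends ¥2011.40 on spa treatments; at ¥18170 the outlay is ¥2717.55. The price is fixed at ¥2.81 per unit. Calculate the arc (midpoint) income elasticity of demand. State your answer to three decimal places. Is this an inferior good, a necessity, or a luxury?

With a constant price, Q₁ = 2011.40/2.81 = 715.801 and Q₂ = 2717.55/2.81 = 967.100 (equivalently, work directly with expenditure since P cancels).
Midpoint %ΔQ = (2717.55 − 2011.40)/2364.48 = 0.29865; midpoint %ΔI = (18170 − 14300)/16235 = 0.23837.
η = 0.29865 / 0.23837 = 1.253.
η > 1 ⇒ luxury.

1.253 (luxury)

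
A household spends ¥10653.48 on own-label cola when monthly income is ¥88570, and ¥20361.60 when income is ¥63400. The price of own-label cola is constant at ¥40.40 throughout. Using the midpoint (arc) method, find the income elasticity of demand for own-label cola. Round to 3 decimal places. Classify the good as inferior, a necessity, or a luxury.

With a constant price, Q₁ = 10653.48/40.40 = 263.700 and Q₂ = 20361.60/40.40 = 504.000 (equivalently, work directly with expenditure since P cancels).
Midpoint %ΔQ = (20361.60 − 10653.48)/15507.54 = 0.62603; midpoint %ΔI = (63400 − 88570)/75985 = -0.33125.
η = 0.62603 / -0.33125 = -1.890.
η < 0 ⇒ inferior good.

-1.890 (inferior good)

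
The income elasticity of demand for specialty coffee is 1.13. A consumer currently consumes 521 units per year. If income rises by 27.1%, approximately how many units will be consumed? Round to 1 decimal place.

%ΔQ ≈ η × %ΔI = 1.13 × 27.1% = 30.623%.
New Q ≈ 521 × (1 + 0.30623) = 680.5.

680.5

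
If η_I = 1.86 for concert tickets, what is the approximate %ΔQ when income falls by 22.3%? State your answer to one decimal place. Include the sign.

-41.5%

%ΔQ ≈ η × %ΔI = 1.86 × (-22.3%) = -41.5%.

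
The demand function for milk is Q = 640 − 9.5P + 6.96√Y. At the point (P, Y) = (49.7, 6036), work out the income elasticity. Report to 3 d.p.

0.382

At P = 49.7, Y = 6036: Q = 708.584.
Holding P constant, ∂Q/∂Y = 6.96/(2√Y) = 0.0447924.
η_Y = (∂Q/∂Y)·(Y/Q) = 0.0447924 × (6036/708.584) = 0.382.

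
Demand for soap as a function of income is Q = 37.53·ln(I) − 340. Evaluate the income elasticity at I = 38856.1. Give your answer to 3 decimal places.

At I = 38856.1: Q = 56.603.
dQ/dI = 37.53/I = 0.000965872 at this income.
η = (dQ/dI)·(I/Q) = 0.000965872 × (38856.1/56.603) = 0.663.

0.663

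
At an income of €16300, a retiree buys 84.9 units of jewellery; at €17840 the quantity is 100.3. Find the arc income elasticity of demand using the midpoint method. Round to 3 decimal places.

1.843

ΔQ = 100.3 − 84.9 = 15.4; midpoint Q̄ = (84.9 + 100.3)/2 = 92.6.
ΔI = 17840 − 16300 = 1540; midpoint Ī = (16300 + 17840)/2 = 17070.
η = (ΔQ/Q̄) ÷ (ΔI/Ī) = (15.4/92.6) ÷ (1540/17070) = 1.843.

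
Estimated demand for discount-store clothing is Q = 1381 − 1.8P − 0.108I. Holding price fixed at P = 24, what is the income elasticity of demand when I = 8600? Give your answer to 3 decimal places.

At P = 24, I = 8600: Q = 409.000.
Holding P constant, ∂Q/∂I = −0.108.
η_I = (∂Q/∂I)·(I/Q) = -0.108 × (8600/409.000) = -2.271.

-2.271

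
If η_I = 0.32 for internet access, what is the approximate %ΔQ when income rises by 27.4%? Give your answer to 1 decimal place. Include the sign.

8.8%

%ΔQ ≈ η × %ΔI = 0.32 × 27.4% = 8.8%.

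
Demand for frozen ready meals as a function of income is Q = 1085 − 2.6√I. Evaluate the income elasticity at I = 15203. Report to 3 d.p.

-0.210

At I = 15203: Q = 764.419.
dQ/dI = -2.6/(2√I) = -0.0105434 at this income.
η = (dQ/dI)·(I/Q) = -0.0105434 × (15203/764.419) = -0.210.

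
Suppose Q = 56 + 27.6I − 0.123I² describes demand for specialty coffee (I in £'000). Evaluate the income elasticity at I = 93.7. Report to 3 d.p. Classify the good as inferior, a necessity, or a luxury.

0.273 (necessity)

At I = 93.7: Q = 1562.2181.
dQ/dI = 27.6 − 0.246I = 4.54980.
η = (dQ/dI)·(I/Q) = 4.54980 × (93.7/1562.2181) = 0.273.
0 < η < 1 ⇒ necessity.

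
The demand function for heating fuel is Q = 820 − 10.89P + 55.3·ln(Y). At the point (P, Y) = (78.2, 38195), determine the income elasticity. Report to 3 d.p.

At P = 78.2, Y = 38195: Q = 551.842.
Holding P constant, ∂Q/∂Y = 55.3/Y = 0.00144783.
η_Y = (∂Q/∂Y)·(Y/Q) = 0.00144783 × (38195/551.842) = 0.100.

0.100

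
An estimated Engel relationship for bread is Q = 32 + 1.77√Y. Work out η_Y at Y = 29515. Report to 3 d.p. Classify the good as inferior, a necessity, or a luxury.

0.452 (necessity)

At Y = 29515: Q = 336.085.
dQ/dY = 1.77/(2√Y) = 0.00515136 at this income.
η = (dQ/dY)·(Y/Q) = 0.00515136 × (29515/336.085) = 0.452.
Since 0 < η < 1, the good is a necessity.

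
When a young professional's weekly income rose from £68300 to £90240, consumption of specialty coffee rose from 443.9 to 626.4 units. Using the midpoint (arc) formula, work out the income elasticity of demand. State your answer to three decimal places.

1.232

ΔQ = 626.4 − 443.9 = 182.5; midpoint Q̄ = (443.9 + 626.4)/2 = 535.15.
ΔI = 90240 − 68300 = 21940; midpoint Ī = (68300 + 90240)/2 = 79270.
η = (ΔQ/Q̄) ÷ (ΔI/Ī) = (182.5/535.15) ÷ (21940/79270) = 1.232.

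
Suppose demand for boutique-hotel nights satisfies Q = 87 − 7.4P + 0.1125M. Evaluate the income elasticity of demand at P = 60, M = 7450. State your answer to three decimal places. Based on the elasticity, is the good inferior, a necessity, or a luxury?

At P = 60, M = 7450: Q = 481.125.
Holding P constant, ∂Q/∂M = 0.1125.
η_M = (∂Q/∂M)·(M/Q) = 0.1125 × (7450/481.125) = 1.742.
Since η > 1, this is a luxury.

1.742 (luxury)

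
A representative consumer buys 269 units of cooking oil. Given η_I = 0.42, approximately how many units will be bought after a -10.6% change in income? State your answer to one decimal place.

257.0

%ΔQ ≈ η × %ΔI = 0.42 × (-10.6%) = -4.452%.
New Q ≈ 269 × (1 − 0.04452) = 257.0.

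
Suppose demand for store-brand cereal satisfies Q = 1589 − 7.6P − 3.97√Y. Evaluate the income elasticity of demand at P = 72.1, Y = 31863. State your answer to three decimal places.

At P = 72.1, Y = 31863: Q = 332.387.
Holding P constant, ∂Q/∂Y = -3.97/(2√Y) = -0.0111203.
η_Y = (∂Q/∂Y)·(Y/Q) = -0.0111203 × (31863/332.387) = -1.066.

-1.066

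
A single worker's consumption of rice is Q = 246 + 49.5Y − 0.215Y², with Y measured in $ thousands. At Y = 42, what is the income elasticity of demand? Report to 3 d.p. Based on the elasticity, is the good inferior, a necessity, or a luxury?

At Y = 42: Q = 1945.7400.
dQ/dY = 49.5 − 0.43Y = 31.44000.
η = (dQ/dY)·(Y/Q) = 31.44000 × (42/1945.7400) = 0.679.
0 < η < 1 ⇒ necessity.

0.679 (necessity)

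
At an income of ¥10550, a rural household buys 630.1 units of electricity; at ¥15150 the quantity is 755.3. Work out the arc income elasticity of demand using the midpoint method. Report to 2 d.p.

0.50

ΔQ = 755.3 − 630.1 = 125.2; midpoint Q̄ = (630.1 + 755.3)/2 = 692.7.
ΔI = 15150 − 10550 = 4600; midpoint Ī = (10550 + 15150)/2 = 12850.
η = (ΔQ/Q̄) ÷ (ΔI/Ī) = (125.2/692.7) ÷ (4600/12850) = 0.50.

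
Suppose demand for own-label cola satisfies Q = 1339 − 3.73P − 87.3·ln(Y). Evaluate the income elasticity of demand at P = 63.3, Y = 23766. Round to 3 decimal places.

At P = 63.3, Y = 23766: Q = 223.255.
Holding P constant, ∂Q/∂Y = -87.3/Y = -0.00367331.
η_Y = (∂Q/∂Y)·(Y/Q) = -0.00367331 × (23766/223.255) = -0.391.

-0.391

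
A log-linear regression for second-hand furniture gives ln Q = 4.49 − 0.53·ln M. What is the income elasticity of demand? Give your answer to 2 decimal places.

-0.53

In a log-linear demand, the coefficient on ln M is the income elasticity.
So η = -0.53.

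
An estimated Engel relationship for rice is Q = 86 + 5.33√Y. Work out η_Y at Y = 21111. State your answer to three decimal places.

0.450

At Y = 21111: Q = 860.429.
dQ/dY = 5.33/(2√Y) = 0.0183418 at this income.
η = (dQ/dY)·(Y/Q) = 0.0183418 × (21111/860.429) = 0.450.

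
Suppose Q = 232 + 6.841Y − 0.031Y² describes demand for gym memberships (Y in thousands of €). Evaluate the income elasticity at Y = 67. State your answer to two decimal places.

At Y = 67: Q = 551.1880.
dQ/dY = 6.841 − 0.062Y = 2.68700.
η = (dQ/dY)·(Y/Q) = 2.68700 × (67/551.1880) = 0.33.

0.33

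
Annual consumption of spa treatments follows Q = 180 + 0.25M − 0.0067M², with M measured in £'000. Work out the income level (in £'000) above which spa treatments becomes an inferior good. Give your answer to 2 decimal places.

18.66

dQ/dM = 0.25 − 0.0134M.
The good is inferior where dQ/dM < 0. Setting dQ/dM = 0 gives M = 0.25 / 0.0134 = 18.66.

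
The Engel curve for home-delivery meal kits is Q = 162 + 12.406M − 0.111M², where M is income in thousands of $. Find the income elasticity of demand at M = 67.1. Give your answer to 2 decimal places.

At M = 67.1: Q = 494.6751.
dQ/dM = 12.406 − 0.222M = -2.49020.
η = (dQ/dM)·(M/Q) = -2.49020 × (67.1/494.6751) = -0.34.

-0.34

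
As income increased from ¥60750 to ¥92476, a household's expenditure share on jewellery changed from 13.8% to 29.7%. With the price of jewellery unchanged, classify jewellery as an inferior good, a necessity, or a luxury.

The budget share rises as income rises, so η > 1.

luxury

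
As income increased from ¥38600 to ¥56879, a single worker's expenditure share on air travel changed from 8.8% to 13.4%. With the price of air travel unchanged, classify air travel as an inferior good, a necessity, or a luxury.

The budget share rises as income rises, so η > 1.

luxury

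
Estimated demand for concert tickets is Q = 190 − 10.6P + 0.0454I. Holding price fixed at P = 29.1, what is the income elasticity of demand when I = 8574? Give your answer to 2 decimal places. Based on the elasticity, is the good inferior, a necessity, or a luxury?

At P = 29.1, I = 8574: Q = 270.800.
Holding P constant, ∂Q/∂I = 0.0454.
η_I = (∂Q/∂I)·(I/Q) = 0.0454 × (8574/270.800) = 1.44.
Since η > 1, this is a luxury.

1.44 (luxury)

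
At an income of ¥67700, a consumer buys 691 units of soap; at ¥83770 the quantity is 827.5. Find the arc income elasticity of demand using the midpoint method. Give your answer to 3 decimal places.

0.847

ΔQ = 827.5 − 691 = 136.5; midpoint Q̄ = (691 + 827.5)/2 = 759.25.
ΔI = 83770 − 67700 = 16070; midpoint Ī = (67700 + 83770)/2 = 75735.
η = (ΔQ/Q̄) ÷ (ΔI/Ī) = (136.5/759.25) ÷ (16070/75735) = 0.847.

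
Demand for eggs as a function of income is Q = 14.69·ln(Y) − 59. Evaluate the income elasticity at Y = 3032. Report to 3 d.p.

At Y = 3032: Q = 58.769.
dQ/dY = 14.69/Y = 0.00484499 at this income.
η = (dQ/dY)·(Y/Q) = 0.00484499 × (3032/58.769) = 0.250.

0.250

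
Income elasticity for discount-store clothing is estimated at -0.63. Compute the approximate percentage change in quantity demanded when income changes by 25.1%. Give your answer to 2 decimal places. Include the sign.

%ΔQ ≈ η × %ΔI = -0.63 × 25.1% = -15.81%.

-15.81%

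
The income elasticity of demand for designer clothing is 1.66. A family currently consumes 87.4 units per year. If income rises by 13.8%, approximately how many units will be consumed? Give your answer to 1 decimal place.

107.4

%ΔQ ≈ η × %ΔI = 1.66 × 13.8% = 22.908%.
New Q ≈ 87.4 × (1 + 0.22908) = 107.4.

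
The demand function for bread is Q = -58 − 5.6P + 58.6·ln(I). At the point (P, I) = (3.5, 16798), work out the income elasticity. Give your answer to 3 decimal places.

0.119

At P = 3.5, I = 16798: Q = 492.520.
Holding P constant, ∂Q/∂I = 58.6/I = 0.00348851.
η_I = (∂Q/∂I)·(I/Q) = 0.00348851 × (16798/492.520) = 0.119.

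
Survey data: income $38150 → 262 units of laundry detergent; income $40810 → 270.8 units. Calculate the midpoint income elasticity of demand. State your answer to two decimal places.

0.49

ΔQ = 270.8 − 262 = 8.8; midpoint Q̄ = (262 + 270.8)/2 = 266.4.
ΔI = 40810 − 38150 = 2660; midpoint Ī = (38150 + 40810)/2 = 39480.
η = (ΔQ/Q̄) ÷ (ΔI/Ī) = (8.8/266.4) ÷ (2660/39480) = 0.49.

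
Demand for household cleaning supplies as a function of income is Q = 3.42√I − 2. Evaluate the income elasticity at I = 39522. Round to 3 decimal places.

At I = 39522: Q = 677.901.
dQ/dI = 3.42/(2√I) = 0.00860155 at this income.
η = (dQ/dI)·(I/Q) = 0.00860155 × (39522/677.901) = 0.501.

0.501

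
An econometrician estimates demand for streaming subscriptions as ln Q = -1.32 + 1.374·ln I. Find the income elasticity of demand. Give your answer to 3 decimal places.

In a log-linear demand, the coefficient on ln I is the income elasticity.
So η = 1.374.

1.374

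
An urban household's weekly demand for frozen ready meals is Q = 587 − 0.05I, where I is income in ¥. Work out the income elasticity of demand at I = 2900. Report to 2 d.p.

At I = 2900: Q = 442.000.
dQ/dI = −0.05.
η = (dQ/dI)·(I/Q) = -0.05 × (2900/442.000) = -0.33.

-0.33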